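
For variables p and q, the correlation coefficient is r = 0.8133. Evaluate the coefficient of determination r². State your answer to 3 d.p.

0.661

r² = (0.8133)² = 0.661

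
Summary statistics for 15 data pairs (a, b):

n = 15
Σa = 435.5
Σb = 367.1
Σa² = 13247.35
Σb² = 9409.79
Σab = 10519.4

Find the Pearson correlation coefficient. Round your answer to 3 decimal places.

-0.274

r = (nΣab − ΣaΣb) / √[(nΣa² − (Σa)²)(nΣb² − (Σb)²)]
Numerator: 15×10519.4 − 435.5×367.1 = -2081.05
Denominator: √[(198710.25 − 189660.25)(141146.85 − 134762.41)] = √[9050 × 6384.44] = 7601.2619
r = -2081.05 / 7601.2619 ≈ -0.274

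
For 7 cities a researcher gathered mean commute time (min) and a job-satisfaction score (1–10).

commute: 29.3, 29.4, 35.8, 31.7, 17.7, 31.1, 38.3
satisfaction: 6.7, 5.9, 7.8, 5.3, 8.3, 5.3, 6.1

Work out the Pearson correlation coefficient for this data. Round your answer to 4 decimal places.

n = 7, Σx = 213.3, Σy = 45.4, Σx² = 6756.77, Σy² = 302.82, Σxy = 1362.39
nΣxy − ΣxΣy = 9536.73 − 9683.82 = -147.09
nΣx² − (Σx)² = 47297.39 − 45496.89 = 1800.5; nΣy² − (Σy)² = 2119.74 − 2061.16 = 58.58
r = -147.09 / √(1800.5 × 58.58) = -147.09 / 324.7665 ≈ -0.4529

-0.4529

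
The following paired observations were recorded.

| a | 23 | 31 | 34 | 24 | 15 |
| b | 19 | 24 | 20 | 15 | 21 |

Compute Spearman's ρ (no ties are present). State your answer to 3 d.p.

0.100

Rank a: 2, 4, 5, 3, 1
Rank b: 2, 5, 3, 1, 4
d = rank(a) − rank(b): 0, -1, 2, 2, -3; Σd² = 18
ρ = 1 − 6Σd² / [n(n²−1)] = 1 − 6×18 / (5×24) = 1 − 108/120 ≈ 0.100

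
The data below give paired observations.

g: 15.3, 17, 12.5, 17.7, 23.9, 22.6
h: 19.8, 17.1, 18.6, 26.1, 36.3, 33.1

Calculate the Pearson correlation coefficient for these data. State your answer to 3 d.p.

n = 6, Σg = 109, Σh = 151, Σg² = 2074.6, Σh² = 4124.92, Σgh = 2903.74
nΣgh − ΣgΣh = 17422.44 − 16459 = 963.44
nΣg² − (Σg)² = 12447.6 − 11881 = 566.6; nΣh² − (Σh)² = 24749.52 − 22801 = 1948.52
r = 963.44 / √(566.6 × 1948.52) = 963.44 / 1050.7290 ≈ 0.917

0.917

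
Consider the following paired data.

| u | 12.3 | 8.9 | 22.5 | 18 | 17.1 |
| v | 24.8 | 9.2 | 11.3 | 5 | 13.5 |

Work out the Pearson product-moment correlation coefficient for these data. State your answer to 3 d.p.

-0.277

n = 5, Σu = 78.8, Σv = 63.8, Σu² = 1353.16, Σv² = 1034.62, Σuv = 962.02
nΣuv − ΣuΣv = 4810.1 − 5027.44 = -217.34
nΣu² − (Σu)² = 6765.8 − 6209.44 = 556.36; nΣv² − (Σv)² = 5173.1 − 4070.44 = 1102.66
r = -217.34 / √(556.36 × 1102.66) = -217.34 / 783.2470 ≈ -0.277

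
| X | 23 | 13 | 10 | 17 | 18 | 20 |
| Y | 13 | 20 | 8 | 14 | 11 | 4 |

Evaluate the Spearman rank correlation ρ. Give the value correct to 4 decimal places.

-0.2000

Rank X: 6, 2, 1, 3, 4, 5
Rank Y: 4, 6, 2, 5, 3, 1
d = rank(X) − rank(Y): 2, -4, -1, -2, 1, 4; Σd² = 42
ρ = 1 − 6Σd² / [n(n²−1)] = 1 − 6×42 / (6×35) = 1 − 252/210 ≈ -0.2000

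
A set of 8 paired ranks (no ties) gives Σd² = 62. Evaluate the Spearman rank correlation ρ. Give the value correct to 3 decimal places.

ρ = 1 − 6Σd² / [n(n²−1)] = 1 − 6×62 / (8×63)
  = 1 − 372/504 = 1 − 0.7381 ≈ 0.262

0.262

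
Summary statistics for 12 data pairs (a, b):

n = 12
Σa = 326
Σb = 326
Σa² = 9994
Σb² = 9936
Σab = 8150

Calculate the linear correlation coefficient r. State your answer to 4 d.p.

-0.6373

r = (nΣab − ΣaΣb) / √[(nΣa² − (Σa)²)(nΣb² − (Σb)²)]
Numerator: 12×8150 − 326×326 = -8476
Denominator: √[(119928 − 106276)(119232 − 106276)] = √[13652 × 12956] = 13299.4478
r = -8476 / 13299.4478 ≈ -0.6373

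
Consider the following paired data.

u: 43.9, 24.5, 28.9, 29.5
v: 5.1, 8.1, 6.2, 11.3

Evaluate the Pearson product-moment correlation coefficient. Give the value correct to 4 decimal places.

n = 4, Σu = 126.8, Σv = 30.7, Σu² = 4232.92, Σv² = 257.75, Σuv = 934.87
nΣuv − ΣuΣv = 3739.48 − 3892.76 = -153.28
nΣu² − (Σu)² = 16931.68 − 16078.24 = 853.44; nΣv² − (Σv)² = 1031 − 942.49 = 88.51
r = -153.28 / √(853.44 × 88.51) = -153.28 / 274.8417 ≈ -0.5577

-0.5577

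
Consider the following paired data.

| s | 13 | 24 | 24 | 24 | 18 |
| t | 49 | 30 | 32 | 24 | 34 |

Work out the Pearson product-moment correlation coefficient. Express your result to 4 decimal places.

n = 5, Σs = 103, Σt = 169, Σs² = 2221, Σt² = 6057, Σst = 3313
nΣst − ΣsΣt = 16565 − 17407 = -842
nΣs² − (Σs)² = 11105 − 10609 = 496; nΣt² − (Σt)² = 30285 − 28561 = 1724
r = -842 / √(496 × 1724) = -842 / 924.7183 ≈ -0.9105

-0.9105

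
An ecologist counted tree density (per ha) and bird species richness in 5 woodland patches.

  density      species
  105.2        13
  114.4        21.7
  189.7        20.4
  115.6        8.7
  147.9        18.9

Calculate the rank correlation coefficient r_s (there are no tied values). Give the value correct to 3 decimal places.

Rank density: 1, 2, 5, 3, 4
Rank species: 2, 5, 4, 1, 3
d = rank(density) − rank(species): -1, -3, 1, 2, 1; Σd² = 16
ρ = 1 − 6Σd² / [n(n²−1)] = 1 − 6×16 / (5×24) = 1 − 96/120 ≈ 0.200

0.200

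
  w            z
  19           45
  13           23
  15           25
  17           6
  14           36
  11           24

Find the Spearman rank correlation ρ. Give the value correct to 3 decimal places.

Rank w: 6, 2, 4, 5, 3, 1
Rank z: 6, 2, 4, 1, 5, 3
d = rank(w) − rank(z): 0, 0, 0, 4, -2, -2; Σd² = 24
ρ = 1 − 6Σd² / [n(n²−1)] = 1 − 6×24 / (6×35) = 1 − 144/210 ≈ 0.314

0.314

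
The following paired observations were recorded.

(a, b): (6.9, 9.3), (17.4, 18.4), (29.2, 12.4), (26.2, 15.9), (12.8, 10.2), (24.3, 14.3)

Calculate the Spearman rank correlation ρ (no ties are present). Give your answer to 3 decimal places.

0.486

Rank a: 1, 3, 6, 5, 2, 4
Rank b: 1, 6, 3, 5, 2, 4
d = rank(a) − rank(b): 0, -3, 3, 0, 0, 0; Σd² = 18
ρ = 1 − 6Σd² / [n(n²−1)] = 1 − 6×18 / (6×35) = 1 − 108/210 ≈ 0.486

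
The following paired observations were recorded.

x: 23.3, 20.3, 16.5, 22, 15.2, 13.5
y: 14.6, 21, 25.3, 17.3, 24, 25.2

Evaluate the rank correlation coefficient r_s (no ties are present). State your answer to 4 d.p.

-0.8286

Rank x: 6, 4, 3, 5, 2, 1
Rank y: 1, 3, 6, 2, 4, 5
d = rank(x) − rank(y): 5, 1, -3, 3, -2, -4; Σd² = 64
ρ = 1 − 6Σd² / [n(n²−1)] = 1 − 6×64 / (6×35) = 1 − 384/210 ≈ -0.8286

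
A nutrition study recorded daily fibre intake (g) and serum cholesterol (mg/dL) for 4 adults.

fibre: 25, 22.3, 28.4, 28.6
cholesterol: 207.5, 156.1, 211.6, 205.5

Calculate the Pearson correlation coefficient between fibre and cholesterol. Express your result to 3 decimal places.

n = 4, Σx = 104.3, Σy = 780.7, Σx² = 2746.81, Σy² = 154428.27, Σxy = 20555.27
nΣxy − ΣxΣy = 82221.08 − 81427.01 = 794.07
nΣx² − (Σx)² = 10987.24 − 10878.49 = 108.75; nΣy² − (Σy)² = 617713.08 − 609492.49 = 8220.59
r = 794.07 / √(108.75 × 8220.59) = 794.07 / 945.5100 ≈ 0.840

0.840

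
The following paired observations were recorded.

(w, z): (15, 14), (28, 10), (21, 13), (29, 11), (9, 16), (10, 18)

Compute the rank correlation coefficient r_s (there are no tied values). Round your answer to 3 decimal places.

-0.886

Rank w: 3, 5, 4, 6, 1, 2
Rank z: 4, 1, 3, 2, 5, 6
d = rank(w) − rank(z): -1, 4, 1, 4, -4, -4; Σd² = 66
ρ = 1 − 6Σd² / [n(n²−1)] = 1 − 6×66 / (6×35) = 1 − 396/210 ≈ -0.886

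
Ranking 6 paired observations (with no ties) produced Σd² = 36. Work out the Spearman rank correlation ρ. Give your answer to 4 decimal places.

ρ = 1 − 6Σd² / [n(n²−1)] = 1 − 6×36 / (6×35)
  = 1 − 216/210 = 1 − 1.02857 ≈ -0.0286

-0.0286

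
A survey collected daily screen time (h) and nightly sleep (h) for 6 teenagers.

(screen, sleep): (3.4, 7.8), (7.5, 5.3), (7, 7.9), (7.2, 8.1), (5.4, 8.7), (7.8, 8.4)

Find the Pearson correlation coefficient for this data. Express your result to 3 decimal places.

-0.245

n = 6, Σx = 38.3, Σy = 46.2, Σx² = 258.65, Σy² = 363.2, Σxy = 292.39
nΣxy − ΣxΣy = 1754.34 − 1769.46 = -15.12
nΣx² − (Σx)² = 1551.9 − 1466.89 = 85.01; nΣy² − (Σy)² = 2179.2 − 2134.44 = 44.76
r = -15.12 / √(85.01 × 44.76) = -15.12 / 61.6851 ≈ -0.245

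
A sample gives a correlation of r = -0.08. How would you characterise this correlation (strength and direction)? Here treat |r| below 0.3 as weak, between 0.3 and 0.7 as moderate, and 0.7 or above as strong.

r = -0.08 < 0 so the relationship is negative.
|r| = 0.08, which falls in the weak range.

weak negative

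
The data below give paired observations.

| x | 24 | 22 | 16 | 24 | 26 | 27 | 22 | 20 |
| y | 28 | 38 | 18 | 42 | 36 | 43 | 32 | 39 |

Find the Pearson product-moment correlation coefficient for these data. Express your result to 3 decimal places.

n = 8, Σx = 181, Σy = 276, Σx² = 4181, Σy² = 10006, Σxy = 6385
nΣxy − ΣxΣy = 51080 − 49956 = 1124
nΣx² − (Σx)² = 33448 − 32761 = 687; nΣy² − (Σy)² = 80048 − 76176 = 3872
r = 1124 / √(687 × 3872) = 1124 / 1630.9703 ≈ 0.689

0.689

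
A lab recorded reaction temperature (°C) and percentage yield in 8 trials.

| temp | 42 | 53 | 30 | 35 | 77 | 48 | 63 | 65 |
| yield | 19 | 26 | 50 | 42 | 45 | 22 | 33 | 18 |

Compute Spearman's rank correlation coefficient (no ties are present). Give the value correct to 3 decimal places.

-0.262

Rank temp: 3, 5, 1, 2, 8, 4, 6, 7
Rank yield: 2, 4, 8, 6, 7, 3, 5, 1
d = rank(temp) − rank(yield): 1, 1, -7, -4, 1, 1, 1, 6; Σd² = 106
ρ = 1 − 6Σd² / [n(n²−1)] = 1 − 6×106 / (8×63) = 1 − 636/504 ≈ -0.262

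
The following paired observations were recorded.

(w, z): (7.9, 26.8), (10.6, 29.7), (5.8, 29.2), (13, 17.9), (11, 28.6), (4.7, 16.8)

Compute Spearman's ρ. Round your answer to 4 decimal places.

0.1429

Rank w: 3, 4, 2, 6, 5, 1
Rank z: 3, 6, 5, 2, 4, 1
d = rank(w) − rank(z): 0, -2, -3, 4, 1, 0; Σd² = 30
ρ = 1 − 6Σd² / [n(n²−1)] = 1 − 6×30 / (6×35) = 1 − 180/210 ≈ 0.1429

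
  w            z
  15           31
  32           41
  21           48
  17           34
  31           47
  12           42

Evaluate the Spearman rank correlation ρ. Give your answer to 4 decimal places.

Rank w: 2, 6, 4, 3, 5, 1
Rank z: 1, 3, 6, 2, 5, 4
d = rank(w) − rank(z): 1, 3, -2, 1, 0, -3; Σd² = 24
ρ = 1 − 6Σd² / [n(n²−1)] = 1 − 6×24 / (6×35) = 1 − 144/210 ≈ 0.3143

0.3143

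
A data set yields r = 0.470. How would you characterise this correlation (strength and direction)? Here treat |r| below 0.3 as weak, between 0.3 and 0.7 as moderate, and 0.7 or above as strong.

r = 0.470 > 0 so the relationship is positive.
|r| = 0.470, which falls in the moderate range.

moderate positive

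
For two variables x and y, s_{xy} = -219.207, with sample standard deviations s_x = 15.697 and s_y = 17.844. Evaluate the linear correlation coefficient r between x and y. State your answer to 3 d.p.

r = Cov(x,y) / (s_x · s_y) = -219.207 / (15.697 × 17.844)
  = -219.207 / 280.0973 ≈ -0.783

-0.783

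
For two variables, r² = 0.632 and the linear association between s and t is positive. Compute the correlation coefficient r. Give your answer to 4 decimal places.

0.7950

|r| = √0.632 = 0.7950
The association is positive, so r = 0.7950.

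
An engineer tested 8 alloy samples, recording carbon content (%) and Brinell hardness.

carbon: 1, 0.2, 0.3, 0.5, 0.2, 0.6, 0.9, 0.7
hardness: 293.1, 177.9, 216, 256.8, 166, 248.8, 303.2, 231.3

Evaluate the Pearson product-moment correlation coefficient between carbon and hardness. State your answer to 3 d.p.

n = 8, Σx = 4.4, Σy = 1893.1, Σx² = 3.08, Σy² = 465045.63, Σxy = 1139.15
nΣxy − ΣxΣy = 9113.2 − 8329.64 = 783.56
nΣx² − (Σx)² = 24.64 − 19.36 = 5.28; nΣy² − (Σy)² = 3720365.04 − 3583827.61 = 136537.43
r = 783.56 / √(5.28 × 136537.43) = 783.56 / 849.0687 ≈ 0.923

0.923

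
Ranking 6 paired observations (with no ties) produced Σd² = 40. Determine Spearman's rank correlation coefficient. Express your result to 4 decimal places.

ρ = 1 − 6Σd² / [n(n²−1)] = 1 − 6×40 / (6×35)
  = 1 − 240/210 = 1 − 1.14286 ≈ -0.1429

-0.1429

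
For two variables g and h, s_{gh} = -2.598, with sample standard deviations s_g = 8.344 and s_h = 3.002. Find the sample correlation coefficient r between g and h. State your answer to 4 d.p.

-0.1037

r = Cov(g,h) / (s_g · s_h) = -2.598 / (8.344 × 3.002)
  = -2.598 / 25.0487 ≈ -0.1037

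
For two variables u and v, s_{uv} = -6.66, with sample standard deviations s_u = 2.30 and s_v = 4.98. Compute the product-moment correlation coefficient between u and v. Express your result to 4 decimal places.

-0.5815

r = Cov(u,v) / (s_u · s_v) = -6.66 / (2.30 × 4.98)
  = -6.66 / 11.4540 ≈ -0.5815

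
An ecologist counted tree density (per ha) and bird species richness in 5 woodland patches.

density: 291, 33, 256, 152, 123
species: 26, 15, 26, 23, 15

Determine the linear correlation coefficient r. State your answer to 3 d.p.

0.900

n = 5, Σx = 855, Σy = 105, Σx² = 189539, Σy² = 2331, Σxy = 20058
nΣxy − ΣxΣy = 100290 − 89775 = 10515
nΣx² − (Σx)² = 947695 − 731025 = 216670; nΣy² − (Σy)² = 11655 − 11025 = 630
r = 10515 / √(216670 × 630) = 10515 / 11683.4113 ≈ 0.900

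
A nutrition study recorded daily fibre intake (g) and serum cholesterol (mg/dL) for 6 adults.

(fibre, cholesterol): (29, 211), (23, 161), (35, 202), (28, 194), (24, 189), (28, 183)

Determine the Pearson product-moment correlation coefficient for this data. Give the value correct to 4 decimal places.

0.6900

n = 6, Σx = 167, Σy = 1140, Σx² = 4739, Σy² = 218092, Σxy = 31984
nΣxy − ΣxΣy = 191904 − 190380 = 1524
nΣx² − (Σx)² = 28434 − 27889 = 545; nΣy² − (Σy)² = 1308552 − 1299600 = 8952
r = 1524 / √(545 × 8952) = 1524 / 2208.8096 ≈ 0.6900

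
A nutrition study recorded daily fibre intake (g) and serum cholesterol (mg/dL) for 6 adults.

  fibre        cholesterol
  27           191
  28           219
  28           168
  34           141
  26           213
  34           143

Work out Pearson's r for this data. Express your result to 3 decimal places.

-0.869

n = 6, Σx = 177, Σy = 1075, Σx² = 5285, Σy² = 198365, Σxy = 31187
nΣxy − ΣxΣy = 187122 − 190275 = -3153
nΣx² − (Σx)² = 31710 − 31329 = 381; nΣy² − (Σy)² = 1190190 − 1155625 = 34565
r = -3153 / √(381 × 34565) = -3153 / 3628.9482 ≈ -0.869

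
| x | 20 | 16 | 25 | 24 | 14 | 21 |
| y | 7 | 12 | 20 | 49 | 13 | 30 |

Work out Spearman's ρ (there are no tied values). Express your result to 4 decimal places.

0.6000

Rank x: 3, 2, 6, 5, 1, 4
Rank y: 1, 2, 4, 6, 3, 5
d = rank(x) − rank(y): 2, 0, 2, -1, -2, -1; Σd² = 14
ρ = 1 − 6Σd² / [n(n²−1)] = 1 − 6×14 / (6×35) = 1 − 84/210 ≈ 0.6000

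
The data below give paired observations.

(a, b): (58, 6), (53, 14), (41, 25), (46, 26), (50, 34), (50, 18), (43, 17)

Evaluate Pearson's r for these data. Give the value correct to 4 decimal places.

n = 7, Σa = 341, Σb = 140, Σa² = 16819, Σb² = 3302, Σab = 6642
nΣab − ΣaΣb = 46494 − 47740 = -1246
nΣa² − (Σa)² = 117733 − 116281 = 1452; nΣb² − (Σb)² = 23114 − 19600 = 3514
r = -1246 / √(1452 × 3514) = -1246 / 2258.8333 ≈ -0.5516

-0.5516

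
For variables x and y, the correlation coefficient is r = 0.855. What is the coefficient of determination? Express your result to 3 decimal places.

0.731

r² = (0.855)² = 0.731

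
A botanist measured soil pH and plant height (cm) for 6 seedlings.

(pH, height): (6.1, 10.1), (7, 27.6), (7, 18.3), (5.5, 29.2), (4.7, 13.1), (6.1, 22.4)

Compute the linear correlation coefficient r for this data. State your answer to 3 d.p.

n = 6, Σx = 36.4, Σy = 120.7, Σx² = 224.76, Σy² = 2724.67, Σxy = 741.72
nΣxy − ΣxΣy = 4450.32 − 4393.48 = 56.84
nΣx² − (Σx)² = 1348.56 − 1324.96 = 23.6; nΣy² − (Σy)² = 16348.02 − 14568.49 = 1779.53
r = 56.84 / √(23.6 × 1779.53) = 56.84 / 204.9315 ≈ 0.277

0.277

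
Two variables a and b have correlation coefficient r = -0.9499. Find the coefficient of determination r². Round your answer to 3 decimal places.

0.902

r² = (-0.9499)² = 0.902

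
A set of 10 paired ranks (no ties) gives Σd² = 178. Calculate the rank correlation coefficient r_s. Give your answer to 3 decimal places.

ρ = 1 − 6Σd² / [n(n²−1)] = 1 − 6×178 / (10×99)
  = 1 − 1068/990 = 1 − 1.0788 ≈ -0.079

-0.079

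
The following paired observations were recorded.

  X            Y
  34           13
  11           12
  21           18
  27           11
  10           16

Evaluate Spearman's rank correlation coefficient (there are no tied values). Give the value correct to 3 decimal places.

-0.300

Rank X: 5, 2, 3, 4, 1
Rank Y: 3, 2, 5, 1, 4
d = rank(X) − rank(Y): 2, 0, -2, 3, -3; Σd² = 26
ρ = 1 − 6Σd² / [n(n²−1)] = 1 − 6×26 / (5×24) = 1 − 156/120 ≈ -0.300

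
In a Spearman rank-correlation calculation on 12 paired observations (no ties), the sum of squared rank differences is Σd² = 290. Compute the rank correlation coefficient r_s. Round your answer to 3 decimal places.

ρ = 1 − 6Σd² / [n(n²−1)] = 1 − 6×290 / (12×143)
  = 1 − 1740/1716 = 1 − 1.0140 ≈ -0.014

-0.014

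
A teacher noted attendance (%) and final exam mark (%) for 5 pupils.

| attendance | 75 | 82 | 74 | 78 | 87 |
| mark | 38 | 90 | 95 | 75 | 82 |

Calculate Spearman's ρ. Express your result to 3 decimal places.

-0.100

Rank attendance: 2, 4, 1, 3, 5
Rank mark: 1, 4, 5, 2, 3
d = rank(attendance) − rank(mark): 1, 0, -4, 1, 2; Σd² = 22
ρ = 1 − 6Σd² / [n(n²−1)] = 1 − 6×22 / (5×24) = 1 − 132/120 ≈ -0.100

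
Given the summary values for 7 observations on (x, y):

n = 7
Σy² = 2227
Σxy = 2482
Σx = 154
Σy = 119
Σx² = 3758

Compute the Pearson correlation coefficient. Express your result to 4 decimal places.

-0.4950

r = (nΣxy − ΣxΣy) / √[(nΣx² − (Σx)²)(nΣy² − (Σy)²)]
Numerator: 7×2482 − 154×119 = -952
Denominator: √[(26306 − 23716)(15589 − 14161)] = √[2590 × 1428] = 1923.1537
r = -952 / 1923.1537 ≈ -0.4950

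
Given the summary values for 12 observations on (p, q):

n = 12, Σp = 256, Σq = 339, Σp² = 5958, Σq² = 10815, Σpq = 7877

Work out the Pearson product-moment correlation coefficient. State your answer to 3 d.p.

0.822

r = (nΣpq − ΣpΣq) / √[(nΣp² − (Σp)²)(nΣq² − (Σq)²)]
Numerator: 12×7877 − 256×339 = 7740
Denominator: √[(71496 − 65536)(129780 − 114921)] = √[5960 × 14859] = 9410.6132
r = 7740 / 9410.6132 ≈ 0.822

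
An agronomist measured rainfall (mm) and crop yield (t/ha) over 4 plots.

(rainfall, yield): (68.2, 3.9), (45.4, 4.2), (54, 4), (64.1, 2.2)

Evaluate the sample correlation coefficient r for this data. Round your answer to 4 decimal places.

n = 4, Σx = 231.7, Σy = 14.3, Σx² = 13737.21, Σy² = 53.69, Σxy = 813.68
nΣxy − ΣxΣy = 3254.72 − 3313.31 = -58.59
nΣx² − (Σx)² = 54948.84 − 53684.89 = 1263.95; nΣy² − (Σy)² = 214.76 − 204.49 = 10.27
r = -58.59 / √(1263.95 × 10.27) = -58.59 / 113.9332 ≈ -0.5142

-0.5142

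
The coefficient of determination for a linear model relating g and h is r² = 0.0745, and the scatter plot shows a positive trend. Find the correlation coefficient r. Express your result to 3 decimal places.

|r| = √0.0745 = 0.273
The association is positive, so r = 0.273.

0.273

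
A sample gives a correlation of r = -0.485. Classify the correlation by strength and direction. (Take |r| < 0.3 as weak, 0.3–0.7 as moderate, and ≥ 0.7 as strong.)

moderate negative

r = -0.485 < 0 so the relationship is negative.
|r| = 0.485, which falls in the moderate range.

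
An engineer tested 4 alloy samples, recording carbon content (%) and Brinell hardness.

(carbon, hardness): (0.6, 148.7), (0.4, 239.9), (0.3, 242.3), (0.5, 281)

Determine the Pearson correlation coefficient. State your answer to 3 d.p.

n = 4, Σx = 1.8, Σy = 911.9, Σx² = 0.86, Σy² = 217333.99, Σxy = 398.37
nΣxy − ΣxΣy = 1593.48 − 1641.42 = -47.94
nΣx² − (Σx)² = 3.44 − 3.24 = 0.2; nΣy² − (Σy)² = 869335.96 − 831561.61 = 37774.35
r = -47.94 / √(0.2 × 37774.35) = -47.94 / 86.9188 ≈ -0.552

-0.552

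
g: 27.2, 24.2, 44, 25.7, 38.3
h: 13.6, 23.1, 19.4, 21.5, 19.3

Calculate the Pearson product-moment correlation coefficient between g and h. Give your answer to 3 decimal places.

n = 5, Σg = 159.4, Σh = 96.9, Σg² = 5388.86, Σh² = 1929.67, Σgh = 3074.28
nΣgh − ΣgΣh = 15371.4 − 15445.86 = -74.46
nΣg² − (Σg)² = 26944.3 − 25408.36 = 1535.94; nΣh² − (Σh)² = 9648.35 − 9389.61 = 258.74
r = -74.46 / √(1535.94 × 258.74) = -74.46 / 630.4039 ≈ -0.118

-0.118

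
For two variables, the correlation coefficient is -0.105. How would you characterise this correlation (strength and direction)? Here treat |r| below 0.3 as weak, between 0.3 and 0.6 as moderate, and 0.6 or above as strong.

weak negative

r = -0.105 < 0 so the relationship is negative.
|r| = 0.105, which falls in the weak range.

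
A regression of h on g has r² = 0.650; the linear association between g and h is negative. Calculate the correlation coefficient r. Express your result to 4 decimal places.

-0.8062

|r| = √0.650 = 0.8062
The association is negative, so r = −0.8062.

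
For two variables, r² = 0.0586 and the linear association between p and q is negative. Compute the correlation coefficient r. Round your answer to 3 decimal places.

-0.242

|r| = √0.0586 = 0.242
The association is negative, so r = −0.242.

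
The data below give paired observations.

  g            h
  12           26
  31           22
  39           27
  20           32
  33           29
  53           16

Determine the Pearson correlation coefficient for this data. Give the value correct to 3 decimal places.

n = 6, Σg = 188, Σh = 152, Σg² = 6924, Σh² = 4010, Σgh = 4492
nΣgh − ΣgΣh = 26952 − 28576 = -1624
nΣg² − (Σg)² = 41544 − 35344 = 6200; nΣh² − (Σh)² = 24060 − 23104 = 956
r = -1624 / √(6200 × 956) = -1624 / 2434.5842 ≈ -0.667

-0.667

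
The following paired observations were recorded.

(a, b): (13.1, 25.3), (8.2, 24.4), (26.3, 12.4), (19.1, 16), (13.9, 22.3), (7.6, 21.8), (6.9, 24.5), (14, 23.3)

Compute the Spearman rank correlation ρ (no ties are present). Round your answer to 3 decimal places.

-0.643

Rank a: 4, 3, 8, 7, 5, 2, 1, 6
Rank b: 8, 6, 1, 2, 4, 3, 7, 5
d = rank(a) − rank(b): -4, -3, 7, 5, 1, -1, -6, 1; Σd² = 138
ρ = 1 − 6Σd² / [n(n²−1)] = 1 − 6×138 / (8×63) = 1 − 828/504 ≈ -0.643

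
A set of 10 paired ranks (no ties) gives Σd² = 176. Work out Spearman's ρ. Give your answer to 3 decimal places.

ρ = 1 − 6Σd² / [n(n²−1)] = 1 − 6×176 / (10×99)
  = 1 − 1056/990 = 1 − 1.0667 ≈ -0.067

-0.067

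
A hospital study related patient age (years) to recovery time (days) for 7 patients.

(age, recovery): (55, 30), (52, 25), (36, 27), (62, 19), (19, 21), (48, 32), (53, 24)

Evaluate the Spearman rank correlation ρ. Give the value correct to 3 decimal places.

Rank age: 6, 4, 2, 7, 1, 3, 5
Rank recovery: 6, 4, 5, 1, 2, 7, 3
d = rank(age) − rank(recovery): 0, 0, -3, 6, -1, -4, 2; Σd² = 66
ρ = 1 − 6Σd² / [n(n²−1)] = 1 − 6×66 / (7×48) = 1 − 396/336 ≈ -0.179

-0.179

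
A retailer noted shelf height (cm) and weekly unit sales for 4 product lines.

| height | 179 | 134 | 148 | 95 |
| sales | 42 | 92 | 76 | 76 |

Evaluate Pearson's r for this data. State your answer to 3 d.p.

-0.654

n = 4, Σx = 556, Σy = 286, Σx² = 80926, Σy² = 21780, Σxy = 38314
nΣxy − ΣxΣy = 153256 − 159016 = -5760
nΣx² − (Σx)² = 323704 − 309136 = 14568; nΣy² − (Σy)² = 87120 − 81796 = 5324
r = -5760 / √(14568 × 5324) = -5760 / 8806.8174 ≈ -0.654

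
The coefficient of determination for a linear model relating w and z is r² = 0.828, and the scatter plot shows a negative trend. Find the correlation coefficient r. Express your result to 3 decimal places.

-0.910

|r| = √0.828 = 0.910
The association is negative, so r = −0.910.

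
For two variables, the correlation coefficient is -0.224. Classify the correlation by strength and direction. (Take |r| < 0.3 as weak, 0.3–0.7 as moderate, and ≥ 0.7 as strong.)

weak negative

r = -0.224 < 0 so the relationship is negative.
|r| = 0.224, which falls in the weak range.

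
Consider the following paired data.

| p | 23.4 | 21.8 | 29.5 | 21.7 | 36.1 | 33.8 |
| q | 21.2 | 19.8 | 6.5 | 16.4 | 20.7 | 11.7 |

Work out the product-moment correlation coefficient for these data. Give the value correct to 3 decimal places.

n = 6, Σp = 166.3, Σq = 96.3, Σp² = 4809.59, Σq² = 1718.07, Σpq = 2618.08
nΣpq − ΣpΣq = 15708.48 − 16014.69 = -306.21
nΣp² − (Σp)² = 28857.54 − 27655.69 = 1201.85; nΣq² − (Σq)² = 10308.42 − 9273.69 = 1034.73
r = -306.21 / √(1201.85 × 1034.73) = -306.21 / 1115.1638 ≈ -0.275

-0.275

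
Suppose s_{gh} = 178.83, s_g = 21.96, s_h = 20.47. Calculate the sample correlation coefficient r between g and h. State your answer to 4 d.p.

r = Cov(g,h) / (s_g · s_h) = 178.83 / (21.96 × 20.47)
  = 178.83 / 449.5212 ≈ 0.3978

0.3978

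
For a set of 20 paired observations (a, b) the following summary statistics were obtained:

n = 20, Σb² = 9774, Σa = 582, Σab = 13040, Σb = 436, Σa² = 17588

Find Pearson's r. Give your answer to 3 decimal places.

r = (nΣab − ΣaΣb) / √[(nΣa² − (Σa)²)(nΣb² − (Σb)²)]
Numerator: 20×13040 − 582×436 = 7048
Denominator: √[(351760 − 338724)(195480 − 190096)] = √[13036 × 5384] = 8377.6980
r = 7048 / 8377.6980 ≈ 0.841

0.841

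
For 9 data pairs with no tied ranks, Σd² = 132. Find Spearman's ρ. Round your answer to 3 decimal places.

-0.100

ρ = 1 − 6Σd² / [n(n²−1)] = 1 − 6×132 / (9×80)
  = 1 − 792/720 = 1 − 1.1000 ≈ -0.100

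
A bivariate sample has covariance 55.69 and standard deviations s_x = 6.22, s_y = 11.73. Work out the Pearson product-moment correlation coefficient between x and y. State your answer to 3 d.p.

0.763

r = Cov(x,y) / (s_x · s_y) = 55.69 / (6.22 × 11.73)
  = 55.69 / 72.9606 ≈ 0.763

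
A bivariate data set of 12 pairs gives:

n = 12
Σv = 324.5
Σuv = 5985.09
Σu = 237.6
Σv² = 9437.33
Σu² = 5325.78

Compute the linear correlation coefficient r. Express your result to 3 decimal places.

r = (nΣuv − ΣuΣv) / √[(nΣu² − (Σu)²)(nΣv² − (Σv)²)]
Numerator: 12×5985.09 − 237.6×324.5 = -5280.12
Denominator: √[(63909.36 − 56453.76)(113247.96 − 105300.25)] = √[7455.6 × 7947.71] = 7697.7235
r = -5280.12 / 7697.7235 ≈ -0.686

-0.686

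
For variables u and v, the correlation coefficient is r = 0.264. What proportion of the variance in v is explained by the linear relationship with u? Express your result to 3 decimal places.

0.070

r² = (0.264)² = 0.070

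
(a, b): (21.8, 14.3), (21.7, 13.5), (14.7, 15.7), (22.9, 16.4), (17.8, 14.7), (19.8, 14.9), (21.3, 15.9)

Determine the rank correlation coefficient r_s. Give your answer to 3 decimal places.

0.036

Rank a: 6, 5, 1, 7, 2, 3, 4
Rank b: 2, 1, 5, 7, 3, 4, 6
d = rank(a) − rank(b): 4, 4, -4, 0, -1, -1, -2; Σd² = 54
ρ = 1 − 6Σd² / [n(n²−1)] = 1 − 6×54 / (7×48) = 1 − 324/336 ≈ 0.036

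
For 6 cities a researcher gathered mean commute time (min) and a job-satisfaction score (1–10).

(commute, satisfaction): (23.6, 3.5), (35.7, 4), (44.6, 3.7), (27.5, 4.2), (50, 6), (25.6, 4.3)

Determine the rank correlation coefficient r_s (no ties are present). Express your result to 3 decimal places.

Rank commute: 1, 4, 5, 3, 6, 2
Rank satisfaction: 1, 3, 2, 4, 6, 5
d = rank(commute) − rank(satisfaction): 0, 1, 3, -1, 0, -3; Σd² = 20
ρ = 1 − 6Σd² / [n(n²−1)] = 1 − 6×20 / (6×35) = 1 − 120/210 ≈ 0.429

0.429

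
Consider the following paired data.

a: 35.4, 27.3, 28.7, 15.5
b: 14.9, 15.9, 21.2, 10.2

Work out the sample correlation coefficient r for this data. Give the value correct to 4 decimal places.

n = 4, Σa = 106.9, Σb = 62.2, Σa² = 3062.39, Σb² = 1028.3, Σab = 1728.07
nΣab − ΣaΣb = 6912.28 − 6649.18 = 263.1
nΣa² − (Σa)² = 12249.56 − 11427.61 = 821.95; nΣb² − (Σb)² = 4113.2 − 3868.84 = 244.36
r = 263.1 / √(821.95 × 244.36) = 263.1 / 448.1648 ≈ 0.5871

0.5871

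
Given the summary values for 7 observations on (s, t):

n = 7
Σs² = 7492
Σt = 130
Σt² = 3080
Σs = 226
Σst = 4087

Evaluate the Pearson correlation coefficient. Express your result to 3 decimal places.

-0.305

r = (nΣst − ΣsΣt) / √[(nΣs² − (Σs)²)(nΣt² − (Σt)²)]
Numerator: 7×4087 − 226×130 = -771
Denominator: √[(52444 − 51076)(21560 − 16900)] = √[1368 × 4660] = 2524.8525
r = -771 / 2524.8525 ≈ -0.305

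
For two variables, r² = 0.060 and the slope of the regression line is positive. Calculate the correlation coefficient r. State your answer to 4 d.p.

0.2449

|r| = √0.060 = 0.2449
The association is positive, so r = 0.2449.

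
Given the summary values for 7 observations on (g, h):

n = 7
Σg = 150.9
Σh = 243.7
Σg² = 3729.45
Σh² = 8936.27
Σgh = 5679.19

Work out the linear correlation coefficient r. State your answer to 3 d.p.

r = (nΣgh − ΣgΣh) / √[(nΣg² − (Σg)²)(nΣh² − (Σh)²)]
Numerator: 7×5679.19 − 150.9×243.7 = 2980
Denominator: √[(26106.15 − 22770.81)(62553.89 − 59389.69)] = √[3335.34 × 3164.2] = 3248.6432
r = 2980 / 3248.6432 ≈ 0.917

0.917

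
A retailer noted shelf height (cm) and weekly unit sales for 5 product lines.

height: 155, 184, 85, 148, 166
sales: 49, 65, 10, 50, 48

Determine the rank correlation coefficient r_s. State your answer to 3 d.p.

Rank height: 3, 5, 1, 2, 4
Rank sales: 3, 5, 1, 4, 2
d = rank(height) − rank(sales): 0, 0, 0, -2, 2; Σd² = 8
ρ = 1 − 6Σd² / [n(n²−1)] = 1 − 6×8 / (5×24) = 1 − 48/120 ≈ 0.600

0.600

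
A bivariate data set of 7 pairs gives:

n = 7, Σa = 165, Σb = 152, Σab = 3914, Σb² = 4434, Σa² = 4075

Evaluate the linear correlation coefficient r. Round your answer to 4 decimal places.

r = (nΣab − ΣaΣb) / √[(nΣa² − (Σa)²)(nΣb² − (Σb)²)]
Numerator: 7×3914 − 165×152 = 2318
Denominator: √[(28525 − 27225)(31038 − 23104)] = √[1300 × 7934] = 3211.5728
r = 2318 / 3211.5728 ≈ 0.7218

0.7218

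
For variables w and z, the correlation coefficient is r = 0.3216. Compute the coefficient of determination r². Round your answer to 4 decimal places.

r² = (0.3216)² = 0.1034

0.1034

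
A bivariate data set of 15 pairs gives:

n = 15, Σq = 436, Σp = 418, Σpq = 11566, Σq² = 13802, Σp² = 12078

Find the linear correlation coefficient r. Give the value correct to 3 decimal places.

-0.838

r = (nΣpq − ΣpΣq) / √[(nΣp² − (Σp)²)(nΣq² − (Σq)²)]
Numerator: 15×11566 − 418×436 = -8758
Denominator: √[(181170 − 174724)(207030 − 190096)] = √[6446 × 16934] = 10447.8019
r = -8758 / 10447.8019 ≈ -0.838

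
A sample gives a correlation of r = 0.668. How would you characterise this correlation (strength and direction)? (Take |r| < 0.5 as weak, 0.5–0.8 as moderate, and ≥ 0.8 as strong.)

moderate positive

r = 0.668 > 0 so the relationship is positive.
|r| = 0.668, which falls in the moderate range.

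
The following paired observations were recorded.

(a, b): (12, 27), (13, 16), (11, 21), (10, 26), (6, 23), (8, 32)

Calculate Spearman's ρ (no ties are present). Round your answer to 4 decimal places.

-0.4286

Rank a: 5, 6, 4, 3, 1, 2
Rank b: 5, 1, 2, 4, 3, 6
d = rank(a) − rank(b): 0, 5, 2, -1, -2, -4; Σd² = 50
ρ = 1 − 6Σd² / [n(n²−1)] = 1 − 6×50 / (6×35) = 1 − 300/210 ≈ -0.4286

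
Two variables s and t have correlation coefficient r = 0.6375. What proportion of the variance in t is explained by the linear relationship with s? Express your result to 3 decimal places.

0.406

r² = (0.6375)² = 0.406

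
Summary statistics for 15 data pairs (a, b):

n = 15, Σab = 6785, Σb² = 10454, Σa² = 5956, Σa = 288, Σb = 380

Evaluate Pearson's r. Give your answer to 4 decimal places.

-0.8603

r = (nΣab − ΣaΣb) / √[(nΣa² − (Σa)²)(nΣb² − (Σb)²)]
Numerator: 15×6785 − 288×380 = -7665
Denominator: √[(89340 − 82944)(156810 − 144400)] = √[6396 × 12410] = 8909.2289
r = -7665 / 8909.2289 ≈ -0.8603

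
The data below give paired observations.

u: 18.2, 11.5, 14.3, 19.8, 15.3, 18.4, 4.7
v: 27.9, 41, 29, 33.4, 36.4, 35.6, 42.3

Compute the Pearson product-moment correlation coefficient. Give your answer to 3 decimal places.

n = 7, Σu = 102.2, Σv = 245.6, Σu² = 1654.76, Σv² = 8797.58, Σuv = 3466.07
nΣuv − ΣuΣv = 24262.49 − 25100.32 = -837.83
nΣu² − (Σu)² = 11583.32 − 10444.84 = 1138.48; nΣv² − (Σv)² = 61583.06 − 60319.36 = 1263.7
r = -837.83 / √(1138.48 × 1263.7) = -837.83 / 1199.4570 ≈ -0.699

-0.699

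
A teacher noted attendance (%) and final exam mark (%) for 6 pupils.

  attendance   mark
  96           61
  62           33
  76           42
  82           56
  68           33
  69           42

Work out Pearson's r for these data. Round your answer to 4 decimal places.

0.9405

n = 6, Σx = 453, Σy = 267, Σx² = 34945, Σy² = 12563, Σxy = 20828
nΣxy − ΣxΣy = 124968 − 120951 = 4017
nΣx² − (Σx)² = 209670 − 205209 = 4461; nΣy² − (Σy)² = 75378 − 71289 = 4089
r = 4017 / √(4461 × 4089) = 4017 / 4270.9518 ≈ 0.9405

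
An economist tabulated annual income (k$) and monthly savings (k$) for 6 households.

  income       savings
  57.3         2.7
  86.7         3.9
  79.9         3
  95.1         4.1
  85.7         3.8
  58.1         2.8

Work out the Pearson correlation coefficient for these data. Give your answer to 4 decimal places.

0.9207

n = 6, Σx = 462.8, Σy = 20.3, Σx² = 36948.3, Σy² = 70.59, Σxy = 1610.79
nΣxy − ΣxΣy = 9664.74 − 9394.84 = 269.9
nΣx² − (Σx)² = 221689.8 − 214183.84 = 7505.96; nΣy² − (Σy)² = 423.54 − 412.09 = 11.45
r = 269.9 / √(7505.96 × 11.45) = 269.9 / 293.1608 ≈ 0.9207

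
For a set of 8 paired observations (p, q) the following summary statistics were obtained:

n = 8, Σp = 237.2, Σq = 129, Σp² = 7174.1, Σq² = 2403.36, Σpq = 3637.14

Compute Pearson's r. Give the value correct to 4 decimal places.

-0.8789

r = (nΣpq − ΣpΣq) / √[(nΣp² − (Σp)²)(nΣq² − (Σq)²)]
Numerator: 8×3637.14 − 237.2×129 = -1501.68
Denominator: √[(57392.8 − 56263.84)(19226.88 − 16641)] = √[1128.96 × 2585.88] = 1708.6120
r = -1501.68 / 1708.6120 ≈ -0.8789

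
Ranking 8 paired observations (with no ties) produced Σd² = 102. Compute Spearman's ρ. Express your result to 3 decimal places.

-0.214

ρ = 1 − 6Σd² / [n(n²−1)] = 1 − 6×102 / (8×63)
  = 1 − 612/504 = 1 − 1.2143 ≈ -0.214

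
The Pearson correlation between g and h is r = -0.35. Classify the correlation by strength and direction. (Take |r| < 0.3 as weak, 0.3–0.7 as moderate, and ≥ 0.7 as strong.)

r = -0.35 < 0 so the relationship is negative.
|r| = 0.35, which falls in the moderate range.

moderate negative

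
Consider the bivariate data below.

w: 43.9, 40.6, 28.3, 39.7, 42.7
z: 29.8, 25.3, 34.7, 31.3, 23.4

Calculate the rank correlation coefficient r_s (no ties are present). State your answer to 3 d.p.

Rank w: 5, 3, 1, 2, 4
Rank z: 3, 2, 5, 4, 1
d = rank(w) − rank(z): 2, 1, -4, -2, 3; Σd² = 34
ρ = 1 − 6Σd² / [n(n²−1)] = 1 − 6×34 / (5×24) = 1 − 204/120 ≈ -0.700

-0.700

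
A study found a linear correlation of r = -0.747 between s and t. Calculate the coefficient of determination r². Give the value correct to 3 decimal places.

0.558

r² = (-0.747)² = 0.558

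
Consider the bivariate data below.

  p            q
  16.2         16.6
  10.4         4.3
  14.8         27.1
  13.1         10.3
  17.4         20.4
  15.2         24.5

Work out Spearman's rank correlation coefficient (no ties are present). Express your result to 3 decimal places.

Rank p: 5, 1, 3, 2, 6, 4
Rank q: 3, 1, 6, 2, 4, 5
d = rank(p) − rank(q): 2, 0, -3, 0, 2, -1; Σd² = 18
ρ = 1 − 6Σd² / [n(n²−1)] = 1 − 6×18 / (6×35) = 1 − 108/210 ≈ 0.486

0.486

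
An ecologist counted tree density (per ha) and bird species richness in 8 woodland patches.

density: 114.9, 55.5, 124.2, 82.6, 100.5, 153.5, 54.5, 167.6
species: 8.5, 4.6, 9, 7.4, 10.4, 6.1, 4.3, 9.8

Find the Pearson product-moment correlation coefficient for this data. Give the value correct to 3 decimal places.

0.603

n = 8, Σx = 853.3, Σy = 60.1, Σx² = 103253.17, Σy² = 489.07, Σxy = 6819.37
nΣxy − ΣxΣy = 54554.96 − 51283.33 = 3271.63
nΣx² − (Σx)² = 826025.36 − 728120.89 = 97904.47; nΣy² − (Σy)² = 3912.56 − 3612.01 = 300.55
r = 3271.63 / √(97904.47 × 300.55) = 3271.63 / 5424.4989 ≈ 0.603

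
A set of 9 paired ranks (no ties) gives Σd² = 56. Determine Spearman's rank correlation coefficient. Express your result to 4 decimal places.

ρ = 1 − 6Σd² / [n(n²−1)] = 1 − 6×56 / (9×80)
  = 1 − 336/720 = 1 − 0.46667 ≈ 0.5333

0.5333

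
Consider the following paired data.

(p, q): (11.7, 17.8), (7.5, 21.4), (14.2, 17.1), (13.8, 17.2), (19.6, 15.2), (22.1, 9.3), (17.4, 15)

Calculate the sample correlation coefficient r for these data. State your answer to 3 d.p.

-0.940

n = 7, Σp = 106.3, Σq = 113, Σp² = 1760.55, Σq² = 1905.58, Σpq = 1613.39
nΣpq − ΣpΣq = 11293.73 − 12011.9 = -718.17
nΣp² − (Σp)² = 12323.85 − 11299.69 = 1024.16; nΣq² − (Σq)² = 13339.06 − 12769 = 570.06
r = -718.17 / √(1024.16 × 570.06) = -718.17 / 764.0894 ≈ -0.940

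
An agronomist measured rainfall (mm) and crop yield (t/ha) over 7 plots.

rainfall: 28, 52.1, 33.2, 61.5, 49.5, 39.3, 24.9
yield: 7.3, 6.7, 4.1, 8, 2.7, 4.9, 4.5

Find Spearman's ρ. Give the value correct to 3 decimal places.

0.321

Rank rainfall: 2, 6, 3, 7, 5, 4, 1
Rank yield: 6, 5, 2, 7, 1, 4, 3
d = rank(rainfall) − rank(yield): -4, 1, 1, 0, 4, 0, -2; Σd² = 38
ρ = 1 − 6Σd² / [n(n²−1)] = 1 − 6×38 / (7×48) = 1 − 228/336 ≈ 0.321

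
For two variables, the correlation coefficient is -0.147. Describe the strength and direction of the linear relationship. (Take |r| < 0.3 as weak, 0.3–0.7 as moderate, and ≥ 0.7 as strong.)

r = -0.147 < 0 so the relationship is negative.
|r| = 0.147, which falls in the weak range.

weak negative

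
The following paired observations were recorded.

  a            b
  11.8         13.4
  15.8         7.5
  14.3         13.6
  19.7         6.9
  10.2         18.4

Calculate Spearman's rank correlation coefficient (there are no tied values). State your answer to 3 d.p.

-0.900

Rank a: 2, 4, 3, 5, 1
Rank b: 3, 2, 4, 1, 5
d = rank(a) − rank(b): -1, 2, -1, 4, -4; Σd² = 38
ρ = 1 − 6Σd² / [n(n²−1)] = 1 − 6×38 / (5×24) = 1 − 228/120 ≈ -0.900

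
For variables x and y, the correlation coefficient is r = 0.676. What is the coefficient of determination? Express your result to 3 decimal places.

r² = (0.676)² = 0.457

0.457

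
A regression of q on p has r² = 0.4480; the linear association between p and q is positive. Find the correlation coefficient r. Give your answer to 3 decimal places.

0.669

|r| = √0.4480 = 0.669
The association is positive, so r = 0.669.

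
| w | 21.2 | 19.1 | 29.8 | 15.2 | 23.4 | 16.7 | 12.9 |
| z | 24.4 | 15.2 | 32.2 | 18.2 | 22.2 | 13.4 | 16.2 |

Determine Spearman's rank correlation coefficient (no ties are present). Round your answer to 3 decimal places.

0.679

Rank w: 5, 4, 7, 2, 6, 3, 1
Rank z: 6, 2, 7, 4, 5, 1, 3
d = rank(w) − rank(z): -1, 2, 0, -2, 1, 2, -2; Σd² = 18
ρ = 1 − 6Σd² / [n(n²−1)] = 1 − 6×18 / (7×48) = 1 − 108/336 ≈ 0.679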